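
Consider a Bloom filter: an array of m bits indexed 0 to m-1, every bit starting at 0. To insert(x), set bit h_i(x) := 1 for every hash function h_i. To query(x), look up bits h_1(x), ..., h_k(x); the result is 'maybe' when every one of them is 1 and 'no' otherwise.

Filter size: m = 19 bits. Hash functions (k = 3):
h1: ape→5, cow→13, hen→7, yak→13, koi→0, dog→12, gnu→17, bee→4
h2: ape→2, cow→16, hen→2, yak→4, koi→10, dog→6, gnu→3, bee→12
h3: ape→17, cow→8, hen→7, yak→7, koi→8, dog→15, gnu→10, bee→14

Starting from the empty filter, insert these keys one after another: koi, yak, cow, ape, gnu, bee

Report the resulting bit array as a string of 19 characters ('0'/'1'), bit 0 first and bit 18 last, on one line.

Answer: 1011110110101110110

Derivation:
Start: bits=0000000000000000000
After insert 'koi': sets bits 0 8 10 -> bits=1000000010100000000
After insert 'yak': sets bits 4 7 13 -> bits=1000100110100100000
After insert 'cow': sets bits 8 13 16 -> bits=1000100110100100100
After insert 'ape': sets bits 2 5 17 -> bits=1010110110100100110
After insert 'gnu': sets bits 3 10 17 -> bits=1011110110100100110
After insert 'bee': sets bits 4 12 14 -> bits=1011110110101110110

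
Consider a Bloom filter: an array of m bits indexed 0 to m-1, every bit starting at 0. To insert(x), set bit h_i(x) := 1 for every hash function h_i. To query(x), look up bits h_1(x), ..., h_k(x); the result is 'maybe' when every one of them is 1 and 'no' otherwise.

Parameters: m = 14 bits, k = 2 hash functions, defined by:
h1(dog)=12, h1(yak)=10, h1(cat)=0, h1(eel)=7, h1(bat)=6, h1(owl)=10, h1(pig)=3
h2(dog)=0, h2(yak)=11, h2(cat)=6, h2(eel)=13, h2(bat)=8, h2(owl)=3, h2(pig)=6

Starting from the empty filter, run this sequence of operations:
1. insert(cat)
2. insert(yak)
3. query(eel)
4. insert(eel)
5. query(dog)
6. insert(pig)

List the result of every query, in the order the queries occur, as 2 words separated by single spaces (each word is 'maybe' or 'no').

Answer: no no

Derivation:
Start: bits=00000000000000
Op 1: insert cat -> sets bits 0 6 -> bits=10000010000000
Op 2: insert yak -> sets bits 10 11 -> bits=10000010001100
Op 3: query eel -> checks bit7=0, bit13=0 (has a 0) -> no
Op 4: insert eel -> sets bits 7 13 -> bits=10000011001101
Op 5: query dog -> checks bit0=1, bit12=0 (has a 0) -> no
Op 6: insert pig -> sets bits 3 6 -> bits=10010011001101
Query results in order: no no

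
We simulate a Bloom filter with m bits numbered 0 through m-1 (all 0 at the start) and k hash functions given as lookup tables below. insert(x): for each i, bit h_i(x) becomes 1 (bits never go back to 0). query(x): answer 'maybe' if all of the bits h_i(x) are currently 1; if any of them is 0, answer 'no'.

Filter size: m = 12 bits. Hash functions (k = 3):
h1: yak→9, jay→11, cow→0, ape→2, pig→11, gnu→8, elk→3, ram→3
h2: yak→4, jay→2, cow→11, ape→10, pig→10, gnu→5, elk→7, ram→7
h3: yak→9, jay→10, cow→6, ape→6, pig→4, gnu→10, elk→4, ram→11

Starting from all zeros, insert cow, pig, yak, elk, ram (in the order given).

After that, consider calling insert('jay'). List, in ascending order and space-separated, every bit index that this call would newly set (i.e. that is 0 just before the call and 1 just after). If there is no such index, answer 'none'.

Start: bits=000000000000
After insert 'cow': sets bits 0 6 11 -> bits=100000100001
After insert 'pig': sets bits 4 10 11 -> bits=100010100011
After insert 'yak': sets bits 4 9 -> bits=100010100111
After insert 'elk': sets bits 3 4 7 -> bits=100110110111
After insert 'ram': sets bits 3 7 11 -> bits=100110110111
insert 'jay' would touch bits 2 10 11; currently bit2=0, bit10=1, bit11=1
Bits that are 0 among those (would change 0->1): 2

Answer: 2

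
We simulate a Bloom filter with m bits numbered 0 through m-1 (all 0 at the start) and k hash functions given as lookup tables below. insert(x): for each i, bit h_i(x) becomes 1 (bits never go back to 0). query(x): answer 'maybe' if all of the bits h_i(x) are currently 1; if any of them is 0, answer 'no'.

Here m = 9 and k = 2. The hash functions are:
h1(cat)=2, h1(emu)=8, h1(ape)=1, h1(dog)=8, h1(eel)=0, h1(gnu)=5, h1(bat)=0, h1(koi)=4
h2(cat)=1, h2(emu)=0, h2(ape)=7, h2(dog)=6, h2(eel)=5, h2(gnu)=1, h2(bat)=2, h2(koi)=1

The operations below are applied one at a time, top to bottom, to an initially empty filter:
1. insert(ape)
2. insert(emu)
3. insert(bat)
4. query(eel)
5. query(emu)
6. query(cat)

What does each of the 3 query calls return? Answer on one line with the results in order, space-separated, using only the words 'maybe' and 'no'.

Start: bits=000000000
Op 1: insert ape -> sets bits 1 7 -> bits=010000010
Op 2: insert emu -> sets bits 0 8 -> bits=110000011
Op 3: insert bat -> sets bits 0 2 -> bits=111000011
Op 4: query eel -> checks bit0=1, bit5=0 (has a 0) -> no
Op 5: query emu -> checks bit0=1, bit8=1 (all 1) -> maybe
Op 6: query cat -> checks bit1=1, bit2=1 (all 1) -> maybe
Query results in order: no maybe maybe

Answer: no maybe maybe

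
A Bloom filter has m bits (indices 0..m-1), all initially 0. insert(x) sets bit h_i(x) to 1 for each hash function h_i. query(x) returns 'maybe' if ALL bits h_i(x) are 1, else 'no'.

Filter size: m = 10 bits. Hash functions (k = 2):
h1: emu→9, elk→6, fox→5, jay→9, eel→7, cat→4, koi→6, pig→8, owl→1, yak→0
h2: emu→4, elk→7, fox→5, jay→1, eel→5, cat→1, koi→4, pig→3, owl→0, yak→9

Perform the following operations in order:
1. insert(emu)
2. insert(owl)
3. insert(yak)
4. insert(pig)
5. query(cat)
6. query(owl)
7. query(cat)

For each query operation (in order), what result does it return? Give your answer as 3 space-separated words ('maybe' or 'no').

Start: bits=0000000000
Op 1: insert emu -> sets bits 4 9 -> bits=0000100001
Op 2: insert owl -> sets bits 0 1 -> bits=1100100001
Op 3: insert yak -> sets bits 0 9 -> bits=1100100001
Op 4: insert pig -> sets bits 3 8 -> bits=1101100011
Op 5: query cat -> checks bit1=1, bit4=1 (all 1) -> maybe
Op 6: query owl -> checks bit0=1, bit1=1 (all 1) -> maybe
Op 7: query cat -> checks bit1=1, bit4=1 (all 1) -> maybe
Query results in order: maybe maybe maybe

Answer: maybe maybe maybe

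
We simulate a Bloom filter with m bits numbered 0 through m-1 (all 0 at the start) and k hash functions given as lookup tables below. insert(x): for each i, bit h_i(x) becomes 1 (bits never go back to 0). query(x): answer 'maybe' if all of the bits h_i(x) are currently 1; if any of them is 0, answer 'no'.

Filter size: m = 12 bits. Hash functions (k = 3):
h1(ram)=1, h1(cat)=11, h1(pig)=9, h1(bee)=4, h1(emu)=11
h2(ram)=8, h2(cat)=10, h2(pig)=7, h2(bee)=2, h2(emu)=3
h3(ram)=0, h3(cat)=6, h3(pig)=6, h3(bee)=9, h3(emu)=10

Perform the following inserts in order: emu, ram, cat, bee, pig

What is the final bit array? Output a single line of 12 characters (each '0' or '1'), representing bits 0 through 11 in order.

Answer: 111110111111

Derivation:
Start: bits=000000000000
After insert 'emu': sets bits 3 10 11 -> bits=000100000011
After insert 'ram': sets bits 0 1 8 -> bits=110100001011
After insert 'cat': sets bits 6 10 11 -> bits=110100101011
After insert 'bee': sets bits 2 4 9 -> bits=111110101111
After insert 'pig': sets bits 6 7 9 -> bits=111110111111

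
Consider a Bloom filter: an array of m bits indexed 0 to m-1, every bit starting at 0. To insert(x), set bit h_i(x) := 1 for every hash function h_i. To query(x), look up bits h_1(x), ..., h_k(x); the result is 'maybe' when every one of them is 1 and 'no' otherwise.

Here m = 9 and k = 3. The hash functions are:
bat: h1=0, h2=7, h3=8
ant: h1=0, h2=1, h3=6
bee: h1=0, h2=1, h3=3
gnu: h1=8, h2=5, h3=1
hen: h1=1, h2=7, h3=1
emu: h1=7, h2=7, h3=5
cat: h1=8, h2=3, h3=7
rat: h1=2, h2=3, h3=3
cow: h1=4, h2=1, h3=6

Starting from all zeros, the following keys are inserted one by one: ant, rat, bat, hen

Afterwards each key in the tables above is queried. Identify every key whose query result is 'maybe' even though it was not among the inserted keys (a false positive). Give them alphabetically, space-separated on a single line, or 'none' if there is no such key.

Answer: bee cat

Derivation:
Start: bits=000000000
After insert 'ant': sets bits 0 1 6 -> bits=110000100
After insert 'rat': sets bits 2 3 -> bits=111100100
After insert 'bat': sets bits 0 7 8 -> bits=111100111
After insert 'hen': sets bits 1 7 -> bits=111100111
Not inserted: bee cat cow emu gnu — query each against bits=111100111:
query bee: checks bit0=1, bit1=1, bit3=1 (all 1) -> maybe => FALSE POSITIVE
query cat: checks bit3=1, bit7=1, bit8=1 (all 1) -> maybe => FALSE POSITIVE
query cow: checks bit1=1, bit4=0, bit6=1 (has a 0) -> no => not a false positive
query emu: checks bit5=0, bit7=1 (has a 0) -> no => not a false positive
query gnu: checks bit1=1, bit5=0, bit8=1 (has a 0) -> no => not a false positive
False positives (alphabetical): bee cat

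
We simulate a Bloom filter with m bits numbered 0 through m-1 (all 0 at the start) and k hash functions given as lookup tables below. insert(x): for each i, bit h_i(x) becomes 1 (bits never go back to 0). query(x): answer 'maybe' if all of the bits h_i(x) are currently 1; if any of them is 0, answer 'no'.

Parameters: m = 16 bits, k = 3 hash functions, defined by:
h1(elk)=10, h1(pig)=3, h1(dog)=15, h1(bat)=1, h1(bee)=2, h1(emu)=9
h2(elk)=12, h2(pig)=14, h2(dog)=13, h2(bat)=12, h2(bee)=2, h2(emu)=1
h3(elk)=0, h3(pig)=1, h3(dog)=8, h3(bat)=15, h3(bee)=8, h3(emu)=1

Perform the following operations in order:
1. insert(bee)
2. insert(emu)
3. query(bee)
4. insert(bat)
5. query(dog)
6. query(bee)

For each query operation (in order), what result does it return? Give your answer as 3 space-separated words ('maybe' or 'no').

Start: bits=0000000000000000
Op 1: insert bee -> sets bits 2 8 -> bits=0010000010000000
Op 2: insert emu -> sets bits 1 9 -> bits=0110000011000000
Op 3: query bee -> checks bit2=1, bit8=1 (all 1) -> maybe
Op 4: insert bat -> sets bits 1 12 15 -> bits=0110000011001001
Op 5: query dog -> checks bit8=1, bit13=0, bit15=1 (has a 0) -> no
Op 6: query bee -> checks bit2=1, bit8=1 (all 1) -> maybe
Query results in order: maybe no maybe

Answer: maybe no maybe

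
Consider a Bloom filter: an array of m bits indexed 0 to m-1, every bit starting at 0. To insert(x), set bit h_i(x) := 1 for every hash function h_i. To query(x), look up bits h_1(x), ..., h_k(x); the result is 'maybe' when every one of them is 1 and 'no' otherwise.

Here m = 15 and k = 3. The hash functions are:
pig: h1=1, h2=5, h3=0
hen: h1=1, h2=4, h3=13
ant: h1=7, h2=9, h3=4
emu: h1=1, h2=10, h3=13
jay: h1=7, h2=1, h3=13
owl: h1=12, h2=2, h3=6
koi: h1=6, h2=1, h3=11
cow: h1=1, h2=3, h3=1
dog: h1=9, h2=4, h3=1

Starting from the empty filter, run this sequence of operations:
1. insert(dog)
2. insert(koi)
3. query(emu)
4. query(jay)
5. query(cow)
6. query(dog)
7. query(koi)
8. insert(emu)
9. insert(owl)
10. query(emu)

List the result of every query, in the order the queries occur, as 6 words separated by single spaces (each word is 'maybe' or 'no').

Start: bits=000000000000000
Op 1: insert dog -> sets bits 1 4 9 -> bits=010010000100000
Op 2: insert koi -> sets bits 1 6 11 -> bits=010010100101000
Op 3: query emu -> checks bit1=1, bit10=0, bit13=0 (has a 0) -> no
Op 4: query jay -> checks bit1=1, bit7=0, bit13=0 (has a 0) -> no
Op 5: query cow -> checks bit1=1, bit3=0 (has a 0) -> no
Op 6: query dog -> checks bit1=1, bit4=1, bit9=1 (all 1) -> maybe
Op 7: query koi -> checks bit1=1, bit6=1, bit11=1 (all 1) -> maybe
Op 8: insert emu -> sets bits 1 10 13 -> bits=010010100111010
Op 9: insert owl -> sets bits 2 6 12 -> bits=011010100111110
Op 10: query emu -> checks bit1=1, bit10=1, bit13=1 (all 1) -> maybe
Query results in order: no no no maybe maybe maybe

Answer: no no no maybe maybe maybe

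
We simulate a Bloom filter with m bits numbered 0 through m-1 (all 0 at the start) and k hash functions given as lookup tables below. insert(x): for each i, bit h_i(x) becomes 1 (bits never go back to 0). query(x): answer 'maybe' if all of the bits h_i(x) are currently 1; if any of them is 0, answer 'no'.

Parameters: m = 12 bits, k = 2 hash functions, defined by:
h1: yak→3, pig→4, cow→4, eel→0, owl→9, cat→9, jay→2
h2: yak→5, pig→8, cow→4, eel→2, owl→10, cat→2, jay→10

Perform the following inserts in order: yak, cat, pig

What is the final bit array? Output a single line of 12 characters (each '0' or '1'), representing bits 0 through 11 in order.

Start: bits=000000000000
After insert 'yak': sets bits 3 5 -> bits=000101000000
After insert 'cat': sets bits 2 9 -> bits=001101000100
After insert 'pig': sets bits 4 8 -> bits=001111001100

Answer: 001111001100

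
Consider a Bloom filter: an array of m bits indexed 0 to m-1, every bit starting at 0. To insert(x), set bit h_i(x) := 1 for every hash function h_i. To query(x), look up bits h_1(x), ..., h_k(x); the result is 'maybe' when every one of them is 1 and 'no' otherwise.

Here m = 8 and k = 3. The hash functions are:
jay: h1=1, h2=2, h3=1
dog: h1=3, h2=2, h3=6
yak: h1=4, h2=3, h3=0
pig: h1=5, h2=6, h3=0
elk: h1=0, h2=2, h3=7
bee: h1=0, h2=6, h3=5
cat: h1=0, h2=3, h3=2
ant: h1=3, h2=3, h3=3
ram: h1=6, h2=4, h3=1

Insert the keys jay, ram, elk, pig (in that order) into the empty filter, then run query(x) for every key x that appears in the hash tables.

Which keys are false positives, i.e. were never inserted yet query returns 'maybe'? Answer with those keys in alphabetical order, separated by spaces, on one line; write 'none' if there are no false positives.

Start: bits=00000000
After insert 'jay': sets bits 1 2 -> bits=01100000
After insert 'ram': sets bits 1 4 6 -> bits=01101010
After insert 'elk': sets bits 0 2 7 -> bits=11101011
After insert 'pig': sets bits 0 5 6 -> bits=11101111
Not inserted: ant bee cat dog yak — query each against bits=11101111:
query ant: checks bit3=0 (has a 0) -> no => not a false positive
query bee: checks bit0=1, bit5=1, bit6=1 (all 1) -> maybe => FALSE POSITIVE
query cat: checks bit0=1, bit2=1, bit3=0 (has a 0) -> no => not a false positive
query dog: checks bit2=1, bit3=0, bit6=1 (has a 0) -> no => not a false positive
query yak: checks bit0=1, bit3=0, bit4=1 (has a 0) -> no => not a false positive
False positives (alphabetical): bee

Answer: bee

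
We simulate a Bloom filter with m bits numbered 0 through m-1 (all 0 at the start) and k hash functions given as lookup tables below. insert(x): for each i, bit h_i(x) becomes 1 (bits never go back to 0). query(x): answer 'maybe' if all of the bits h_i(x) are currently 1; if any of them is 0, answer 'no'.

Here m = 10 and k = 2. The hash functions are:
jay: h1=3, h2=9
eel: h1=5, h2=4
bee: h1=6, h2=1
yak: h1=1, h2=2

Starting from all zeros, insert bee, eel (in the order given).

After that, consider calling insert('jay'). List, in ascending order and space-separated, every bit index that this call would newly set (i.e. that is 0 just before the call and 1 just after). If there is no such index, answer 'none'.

Answer: 3 9

Derivation:
Start: bits=0000000000
After insert 'bee': sets bits 1 6 -> bits=0100001000
After insert 'eel': sets bits 4 5 -> bits=0100111000
insert 'jay' would touch bits 3 9; currently bit3=0, bit9=0
Bits that are 0 among those (would change 0->1): 3 9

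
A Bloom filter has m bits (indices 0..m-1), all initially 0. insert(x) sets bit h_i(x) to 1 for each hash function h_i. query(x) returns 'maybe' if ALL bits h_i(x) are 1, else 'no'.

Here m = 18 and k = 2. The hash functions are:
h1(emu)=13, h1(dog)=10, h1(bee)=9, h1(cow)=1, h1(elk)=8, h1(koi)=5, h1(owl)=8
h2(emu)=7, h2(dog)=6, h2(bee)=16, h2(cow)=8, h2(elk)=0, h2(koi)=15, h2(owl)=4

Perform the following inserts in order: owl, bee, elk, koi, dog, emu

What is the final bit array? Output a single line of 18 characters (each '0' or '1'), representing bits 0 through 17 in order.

Start: bits=000000000000000000
After insert 'owl': sets bits 4 8 -> bits=000010001000000000
After insert 'bee': sets bits 9 16 -> bits=000010001100000010
After insert 'elk': sets bits 0 8 -> bits=100010001100000010
After insert 'koi': sets bits 5 15 -> bits=100011001100000110
After insert 'dog': sets bits 6 10 -> bits=100011101110000110
After insert 'emu': sets bits 7 13 -> bits=100011111110010110

Answer: 100011111110010110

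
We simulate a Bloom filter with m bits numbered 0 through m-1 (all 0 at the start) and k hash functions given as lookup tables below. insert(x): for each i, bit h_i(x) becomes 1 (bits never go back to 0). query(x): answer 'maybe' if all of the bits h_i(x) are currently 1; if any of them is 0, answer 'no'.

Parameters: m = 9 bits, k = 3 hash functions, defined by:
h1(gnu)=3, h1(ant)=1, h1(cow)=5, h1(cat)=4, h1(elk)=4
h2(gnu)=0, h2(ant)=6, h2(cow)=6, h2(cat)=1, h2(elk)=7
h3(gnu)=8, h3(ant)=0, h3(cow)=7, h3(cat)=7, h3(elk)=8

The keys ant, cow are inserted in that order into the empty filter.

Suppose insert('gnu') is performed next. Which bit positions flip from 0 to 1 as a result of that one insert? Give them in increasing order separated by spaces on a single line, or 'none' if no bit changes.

Answer: 3 8

Derivation:
Start: bits=000000000
After insert 'ant': sets bits 0 1 6 -> bits=110000100
After insert 'cow': sets bits 5 6 7 -> bits=110001110
insert 'gnu' would touch bits 0 3 8; currently bit0=1, bit3=0, bit8=0
Bits that are 0 among those (would change 0->1): 3 8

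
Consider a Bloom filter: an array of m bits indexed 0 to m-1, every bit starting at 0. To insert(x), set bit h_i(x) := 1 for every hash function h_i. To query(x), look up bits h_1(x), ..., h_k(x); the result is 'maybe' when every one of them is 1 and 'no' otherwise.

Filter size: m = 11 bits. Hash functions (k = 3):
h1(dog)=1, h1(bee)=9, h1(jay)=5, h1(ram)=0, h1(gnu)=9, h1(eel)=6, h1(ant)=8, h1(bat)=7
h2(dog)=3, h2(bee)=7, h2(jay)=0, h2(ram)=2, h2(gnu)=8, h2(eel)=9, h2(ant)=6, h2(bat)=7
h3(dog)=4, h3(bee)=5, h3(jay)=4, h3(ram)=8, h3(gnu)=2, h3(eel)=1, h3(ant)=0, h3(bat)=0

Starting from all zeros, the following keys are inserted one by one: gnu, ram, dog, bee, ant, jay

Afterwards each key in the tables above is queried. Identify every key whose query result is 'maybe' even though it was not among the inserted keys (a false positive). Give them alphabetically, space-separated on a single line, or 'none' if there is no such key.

Start: bits=00000000000
After insert 'gnu': sets bits 2 8 9 -> bits=00100000110
After insert 'ram': sets bits 0 2 8 -> bits=10100000110
After insert 'dog': sets bits 1 3 4 -> bits=11111000110
After insert 'bee': sets bits 5 7 9 -> bits=11111101110
After insert 'ant': sets bits 0 6 8 -> bits=11111111110
After insert 'jay': sets bits 0 4 5 -> bits=11111111110
Not inserted: bat eel — query each against bits=11111111110:
query bat: checks bit0=1, bit7=1 (all 1) -> maybe => FALSE POSITIVE
query eel: checks bit1=1, bit6=1, bit9=1 (all 1) -> maybe => FALSE POSITIVE
False positives (alphabetical): bat eel

Answer: bat eel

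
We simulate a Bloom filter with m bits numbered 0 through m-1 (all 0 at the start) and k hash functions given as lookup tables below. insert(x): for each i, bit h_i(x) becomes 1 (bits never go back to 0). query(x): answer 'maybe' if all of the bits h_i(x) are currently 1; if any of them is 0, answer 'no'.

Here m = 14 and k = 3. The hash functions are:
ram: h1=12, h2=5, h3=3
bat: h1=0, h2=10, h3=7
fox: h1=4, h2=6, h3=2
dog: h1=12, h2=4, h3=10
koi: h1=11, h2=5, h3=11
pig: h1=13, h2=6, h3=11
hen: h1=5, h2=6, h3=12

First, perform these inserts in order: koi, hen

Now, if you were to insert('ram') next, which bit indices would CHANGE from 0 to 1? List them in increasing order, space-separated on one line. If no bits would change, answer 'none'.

Answer: 3

Derivation:
Start: bits=00000000000000
After insert 'koi': sets bits 5 11 -> bits=00000100000100
After insert 'hen': sets bits 5 6 12 -> bits=00000110000110
insert 'ram' would touch bits 3 5 12; currently bit3=0, bit5=1, bit12=1
Bits that are 0 among those (would change 0->1): 3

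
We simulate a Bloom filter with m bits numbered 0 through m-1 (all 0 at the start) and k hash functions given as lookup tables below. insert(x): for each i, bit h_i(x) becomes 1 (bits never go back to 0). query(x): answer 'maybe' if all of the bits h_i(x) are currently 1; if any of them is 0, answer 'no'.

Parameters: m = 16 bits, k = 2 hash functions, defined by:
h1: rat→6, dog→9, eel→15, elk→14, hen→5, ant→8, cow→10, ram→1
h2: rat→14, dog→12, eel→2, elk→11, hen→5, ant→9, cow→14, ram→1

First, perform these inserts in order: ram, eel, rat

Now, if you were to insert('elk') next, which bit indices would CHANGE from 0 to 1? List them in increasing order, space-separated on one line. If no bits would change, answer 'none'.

Start: bits=0000000000000000
After insert 'ram': sets bits 1 -> bits=0100000000000000
After insert 'eel': sets bits 2 15 -> bits=0110000000000001
After insert 'rat': sets bits 6 14 -> bits=0110001000000011
insert 'elk' would touch bits 11 14; currently bit11=0, bit14=1
Bits that are 0 among those (would change 0->1): 11

Answer: 11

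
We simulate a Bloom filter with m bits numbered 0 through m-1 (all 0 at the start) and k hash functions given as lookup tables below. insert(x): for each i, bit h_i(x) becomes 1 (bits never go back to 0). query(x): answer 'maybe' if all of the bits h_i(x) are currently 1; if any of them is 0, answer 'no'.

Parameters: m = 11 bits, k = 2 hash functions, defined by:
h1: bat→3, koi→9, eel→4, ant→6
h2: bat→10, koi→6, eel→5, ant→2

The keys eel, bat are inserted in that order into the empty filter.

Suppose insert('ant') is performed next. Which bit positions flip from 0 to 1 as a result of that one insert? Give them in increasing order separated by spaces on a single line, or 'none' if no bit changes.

Start: bits=00000000000
After insert 'eel': sets bits 4 5 -> bits=00001100000
After insert 'bat': sets bits 3 10 -> bits=00011100001
insert 'ant' would touch bits 2 6; currently bit2=0, bit6=0
Bits that are 0 among those (would change 0->1): 2 6

Answer: 2 6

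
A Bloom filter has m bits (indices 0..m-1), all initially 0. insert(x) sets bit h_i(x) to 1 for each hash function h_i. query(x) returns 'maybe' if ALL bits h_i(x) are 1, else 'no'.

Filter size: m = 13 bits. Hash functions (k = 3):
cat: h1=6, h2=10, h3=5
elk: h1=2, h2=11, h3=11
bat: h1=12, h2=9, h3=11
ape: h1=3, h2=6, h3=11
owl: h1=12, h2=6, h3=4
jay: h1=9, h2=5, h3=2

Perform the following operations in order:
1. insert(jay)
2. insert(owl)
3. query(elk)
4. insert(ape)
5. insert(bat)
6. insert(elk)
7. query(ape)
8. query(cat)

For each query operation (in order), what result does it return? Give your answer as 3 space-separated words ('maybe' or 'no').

Start: bits=0000000000000
Op 1: insert jay -> sets bits 2 5 9 -> bits=0010010001000
Op 2: insert owl -> sets bits 4 6 12 -> bits=0010111001001
Op 3: query elk -> checks bit2=1, bit11=0 (has a 0) -> no
Op 4: insert ape -> sets bits 3 6 11 -> bits=0011111001011
Op 5: insert bat -> sets bits 9 11 12 -> bits=0011111001011
Op 6: insert elk -> sets bits 2 11 -> bits=0011111001011
Op 7: query ape -> checks bit3=1, bit6=1, bit11=1 (all 1) -> maybe
Op 8: query cat -> checks bit5=1, bit6=1, bit10=0 (has a 0) -> no
Query results in order: no maybe no

Answer: no maybe no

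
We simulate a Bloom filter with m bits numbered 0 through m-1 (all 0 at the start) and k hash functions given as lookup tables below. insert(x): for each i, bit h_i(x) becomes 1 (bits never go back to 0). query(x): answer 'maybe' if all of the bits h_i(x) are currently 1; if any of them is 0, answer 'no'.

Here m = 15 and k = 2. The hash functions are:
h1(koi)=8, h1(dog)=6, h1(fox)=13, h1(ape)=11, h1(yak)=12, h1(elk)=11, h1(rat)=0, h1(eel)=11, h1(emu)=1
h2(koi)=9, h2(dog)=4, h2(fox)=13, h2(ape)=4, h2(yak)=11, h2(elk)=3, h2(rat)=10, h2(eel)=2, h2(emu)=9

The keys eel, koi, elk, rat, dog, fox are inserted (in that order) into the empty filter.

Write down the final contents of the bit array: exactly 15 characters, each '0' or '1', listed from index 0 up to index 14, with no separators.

Answer: 101110101111010

Derivation:
Start: bits=000000000000000
After insert 'eel': sets bits 2 11 -> bits=001000000001000
After insert 'koi': sets bits 8 9 -> bits=001000001101000
After insert 'elk': sets bits 3 11 -> bits=001100001101000
After insert 'rat': sets bits 0 10 -> bits=101100001111000
After insert 'dog': sets bits 4 6 -> bits=101110101111000
After insert 'fox': sets bits 13 -> bits=101110101111010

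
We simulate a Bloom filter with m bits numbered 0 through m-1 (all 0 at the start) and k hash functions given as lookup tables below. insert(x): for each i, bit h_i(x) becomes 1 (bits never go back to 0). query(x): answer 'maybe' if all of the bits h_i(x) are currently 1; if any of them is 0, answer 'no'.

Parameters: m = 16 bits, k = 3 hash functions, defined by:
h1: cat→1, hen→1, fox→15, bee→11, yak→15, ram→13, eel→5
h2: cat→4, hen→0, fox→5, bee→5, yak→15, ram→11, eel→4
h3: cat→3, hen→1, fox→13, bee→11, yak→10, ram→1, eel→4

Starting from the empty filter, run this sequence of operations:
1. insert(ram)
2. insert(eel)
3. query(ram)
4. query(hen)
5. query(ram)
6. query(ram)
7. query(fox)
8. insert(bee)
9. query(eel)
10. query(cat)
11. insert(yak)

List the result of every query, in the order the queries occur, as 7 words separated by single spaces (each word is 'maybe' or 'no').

Start: bits=0000000000000000
Op 1: insert ram -> sets bits 1 11 13 -> bits=0100000000010100
Op 2: insert eel -> sets bits 4 5 -> bits=0100110000010100
Op 3: query ram -> checks bit1=1, bit11=1, bit13=1 (all 1) -> maybe
Op 4: query hen -> checks bit0=0, bit1=1 (has a 0) -> no
Op 5: query ram -> checks bit1=1, bit11=1, bit13=1 (all 1) -> maybe
Op 6: query ram -> checks bit1=1, bit11=1, bit13=1 (all 1) -> maybe
Op 7: query fox -> checks bit5=1, bit13=1, bit15=0 (has a 0) -> no
Op 8: insert bee -> sets bits 5 11 -> bits=0100110000010100
Op 9: query eel -> checks bit4=1, bit5=1 (all 1) -> maybe
Op 10: query cat -> checks bit1=1, bit3=0, bit4=1 (has a 0) -> no
Op 11: insert yak -> sets bits 10 15 -> bits=0100110000110101
Query results in order: maybe no maybe maybe no maybe no

Answer: maybe no maybe maybe no maybe no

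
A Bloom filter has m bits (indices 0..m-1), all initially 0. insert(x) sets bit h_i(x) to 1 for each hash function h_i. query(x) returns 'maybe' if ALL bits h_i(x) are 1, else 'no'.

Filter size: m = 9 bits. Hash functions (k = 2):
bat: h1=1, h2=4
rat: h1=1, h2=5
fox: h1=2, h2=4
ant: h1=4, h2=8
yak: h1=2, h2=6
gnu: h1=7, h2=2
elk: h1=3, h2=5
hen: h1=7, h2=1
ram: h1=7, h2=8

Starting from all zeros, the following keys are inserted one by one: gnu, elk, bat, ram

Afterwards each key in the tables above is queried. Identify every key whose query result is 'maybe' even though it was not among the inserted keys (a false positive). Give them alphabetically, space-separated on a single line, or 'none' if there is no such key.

Answer: ant fox hen rat

Derivation:
Start: bits=000000000
After insert 'gnu': sets bits 2 7 -> bits=001000010
After insert 'elk': sets bits 3 5 -> bits=001101010
After insert 'bat': sets bits 1 4 -> bits=011111010
After insert 'ram': sets bits 7 8 -> bits=011111011
Not inserted: ant fox hen rat yak — query each against bits=011111011:
query ant: checks bit4=1, bit8=1 (all 1) -> maybe => FALSE POSITIVE
query fox: checks bit2=1, bit4=1 (all 1) -> maybe => FALSE POSITIVE
query hen: checks bit1=1, bit7=1 (all 1) -> maybe => FALSE POSITIVE
query rat: checks bit1=1, bit5=1 (all 1) -> maybe => FALSE POSITIVE
query yak: checks bit2=1, bit6=0 (has a 0) -> no => not a false positive
False positives (alphabetical): ant fox hen rat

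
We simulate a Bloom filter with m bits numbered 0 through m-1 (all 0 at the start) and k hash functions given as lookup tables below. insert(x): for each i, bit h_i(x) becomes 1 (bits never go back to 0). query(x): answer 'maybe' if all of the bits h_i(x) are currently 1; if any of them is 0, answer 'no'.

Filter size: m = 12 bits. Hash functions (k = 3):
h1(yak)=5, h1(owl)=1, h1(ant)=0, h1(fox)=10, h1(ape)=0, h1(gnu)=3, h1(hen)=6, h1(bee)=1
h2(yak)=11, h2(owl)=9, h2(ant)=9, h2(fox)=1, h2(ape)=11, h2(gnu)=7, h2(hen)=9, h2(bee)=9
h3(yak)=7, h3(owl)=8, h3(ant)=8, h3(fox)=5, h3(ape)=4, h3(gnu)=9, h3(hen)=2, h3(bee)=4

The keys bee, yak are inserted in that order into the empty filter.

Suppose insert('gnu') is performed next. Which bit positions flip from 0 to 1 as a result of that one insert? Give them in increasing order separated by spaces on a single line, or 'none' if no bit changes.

Start: bits=000000000000
After insert 'bee': sets bits 1 4 9 -> bits=010010000100
After insert 'yak': sets bits 5 7 11 -> bits=010011010101
insert 'gnu' would touch bits 3 7 9; currently bit3=0, bit7=1, bit9=1
Bits that are 0 among those (would change 0->1): 3

Answer: 3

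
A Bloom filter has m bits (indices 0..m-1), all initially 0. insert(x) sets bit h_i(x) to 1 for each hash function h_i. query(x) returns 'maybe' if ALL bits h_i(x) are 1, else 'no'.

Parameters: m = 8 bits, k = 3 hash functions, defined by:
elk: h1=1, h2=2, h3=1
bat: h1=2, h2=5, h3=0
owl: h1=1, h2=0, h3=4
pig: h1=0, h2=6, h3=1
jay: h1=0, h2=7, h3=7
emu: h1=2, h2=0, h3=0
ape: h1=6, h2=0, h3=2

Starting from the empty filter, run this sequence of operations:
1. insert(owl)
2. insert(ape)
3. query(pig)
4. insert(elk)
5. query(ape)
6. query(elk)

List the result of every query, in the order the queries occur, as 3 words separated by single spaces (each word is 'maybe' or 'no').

Answer: maybe maybe maybe

Derivation:
Start: bits=00000000
Op 1: insert owl -> sets bits 0 1 4 -> bits=11001000
Op 2: insert ape -> sets bits 0 2 6 -> bits=11101010
Op 3: query pig -> checks bit0=1, bit1=1, bit6=1 (all 1) -> maybe
Op 4: insert elk -> sets bits 1 2 -> bits=11101010
Op 5: query ape -> checks bit0=1, bit2=1, bit6=1 (all 1) -> maybe
Op 6: query elk -> checks bit1=1, bit2=1 (all 1) -> maybe
Query results in order: maybe maybe maybe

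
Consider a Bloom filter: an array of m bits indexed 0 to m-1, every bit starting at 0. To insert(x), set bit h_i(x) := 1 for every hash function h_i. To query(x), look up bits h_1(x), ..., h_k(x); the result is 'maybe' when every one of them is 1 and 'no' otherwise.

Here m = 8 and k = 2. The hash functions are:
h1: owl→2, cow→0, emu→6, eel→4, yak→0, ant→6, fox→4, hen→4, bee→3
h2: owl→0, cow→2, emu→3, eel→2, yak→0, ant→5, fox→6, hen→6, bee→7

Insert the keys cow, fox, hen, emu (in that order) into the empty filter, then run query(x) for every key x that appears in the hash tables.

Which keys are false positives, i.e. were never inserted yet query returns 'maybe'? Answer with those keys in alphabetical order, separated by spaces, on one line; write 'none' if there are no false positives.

Start: bits=00000000
After insert 'cow': sets bits 0 2 -> bits=10100000
After insert 'fox': sets bits 4 6 -> bits=10101010
After insert 'hen': sets bits 4 6 -> bits=10101010
After insert 'emu': sets bits 3 6 -> bits=10111010
Not inserted: ant bee eel owl yak — query each against bits=10111010:
query ant: checks bit5=0, bit6=1 (has a 0) -> no => not a false positive
query bee: checks bit3=1, bit7=0 (has a 0) -> no => not a false positive
query eel: checks bit2=1, bit4=1 (all 1) -> maybe => FALSE POSITIVE
query owl: checks bit0=1, bit2=1 (all 1) -> maybe => FALSE POSITIVE
query yak: checks bit0=1 (all 1) -> maybe => FALSE POSITIVE
False positives (alphabetical): eel owl yak

Answer: eel owl yak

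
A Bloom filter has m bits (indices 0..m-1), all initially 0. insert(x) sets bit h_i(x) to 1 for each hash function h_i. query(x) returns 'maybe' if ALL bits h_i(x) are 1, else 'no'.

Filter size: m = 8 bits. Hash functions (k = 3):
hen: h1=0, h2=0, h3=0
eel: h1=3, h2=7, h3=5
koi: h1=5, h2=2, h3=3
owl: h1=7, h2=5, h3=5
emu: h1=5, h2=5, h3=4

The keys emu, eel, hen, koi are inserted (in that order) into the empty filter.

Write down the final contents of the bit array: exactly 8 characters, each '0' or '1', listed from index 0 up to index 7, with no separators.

Answer: 10111101

Derivation:
Start: bits=00000000
After insert 'emu': sets bits 4 5 -> bits=00001100
After insert 'eel': sets bits 3 5 7 -> bits=00011101
After insert 'hen': sets bits 0 -> bits=10011101
After insert 'koi': sets bits 2 3 5 -> bits=10111101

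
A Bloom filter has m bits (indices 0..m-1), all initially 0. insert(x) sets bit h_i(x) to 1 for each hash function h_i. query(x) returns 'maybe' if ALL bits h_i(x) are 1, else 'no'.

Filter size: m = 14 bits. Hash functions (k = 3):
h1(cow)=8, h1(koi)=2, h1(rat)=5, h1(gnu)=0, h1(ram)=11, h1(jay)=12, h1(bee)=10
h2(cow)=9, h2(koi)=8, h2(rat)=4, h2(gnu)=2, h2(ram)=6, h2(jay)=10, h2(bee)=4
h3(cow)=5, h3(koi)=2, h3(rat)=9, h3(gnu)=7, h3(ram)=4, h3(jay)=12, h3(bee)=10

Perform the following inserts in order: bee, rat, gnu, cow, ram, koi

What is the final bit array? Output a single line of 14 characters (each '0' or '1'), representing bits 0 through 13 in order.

Start: bits=00000000000000
After insert 'bee': sets bits 4 10 -> bits=00001000001000
After insert 'rat': sets bits 4 5 9 -> bits=00001100011000
After insert 'gnu': sets bits 0 2 7 -> bits=10101101011000
After insert 'cow': sets bits 5 8 9 -> bits=10101101111000
After insert 'ram': sets bits 4 6 11 -> bits=10101111111100
After insert 'koi': sets bits 2 8 -> bits=10101111111100

Answer: 10101111111100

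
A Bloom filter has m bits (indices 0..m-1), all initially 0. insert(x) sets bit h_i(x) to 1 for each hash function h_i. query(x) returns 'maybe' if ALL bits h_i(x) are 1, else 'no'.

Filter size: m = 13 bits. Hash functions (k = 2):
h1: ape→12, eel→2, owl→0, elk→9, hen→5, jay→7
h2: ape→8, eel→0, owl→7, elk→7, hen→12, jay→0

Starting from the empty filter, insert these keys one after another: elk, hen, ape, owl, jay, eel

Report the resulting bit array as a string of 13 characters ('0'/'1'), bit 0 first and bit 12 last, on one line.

Start: bits=0000000000000
After insert 'elk': sets bits 7 9 -> bits=0000000101000
After insert 'hen': sets bits 5 12 -> bits=0000010101001
After insert 'ape': sets bits 8 12 -> bits=0000010111001
After insert 'owl': sets bits 0 7 -> bits=1000010111001
After insert 'jay': sets bits 0 7 -> bits=1000010111001
After insert 'eel': sets bits 0 2 -> bits=1010010111001

Answer: 1010010111001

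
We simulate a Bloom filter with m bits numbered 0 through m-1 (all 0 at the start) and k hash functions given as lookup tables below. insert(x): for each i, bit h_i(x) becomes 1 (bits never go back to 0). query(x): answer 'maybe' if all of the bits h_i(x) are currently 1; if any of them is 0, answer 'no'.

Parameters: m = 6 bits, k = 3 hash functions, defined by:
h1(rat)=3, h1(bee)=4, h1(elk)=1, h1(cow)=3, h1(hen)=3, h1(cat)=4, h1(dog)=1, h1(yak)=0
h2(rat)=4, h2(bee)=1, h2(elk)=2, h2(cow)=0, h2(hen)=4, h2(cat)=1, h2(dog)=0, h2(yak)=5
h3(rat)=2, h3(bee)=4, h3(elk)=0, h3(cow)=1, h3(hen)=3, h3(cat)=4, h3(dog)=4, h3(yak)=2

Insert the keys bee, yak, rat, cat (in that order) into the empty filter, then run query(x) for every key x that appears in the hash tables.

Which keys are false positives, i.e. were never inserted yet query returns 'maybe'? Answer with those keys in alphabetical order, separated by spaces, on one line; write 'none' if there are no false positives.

Answer: cow dog elk hen

Derivation:
Start: bits=000000
After insert 'bee': sets bits 1 4 -> bits=010010
After insert 'yak': sets bits 0 2 5 -> bits=111011
After insert 'rat': sets bits 2 3 4 -> bits=111111
After insert 'cat': sets bits 1 4 -> bits=111111
Not inserted: cow dog elk hen — query each against bits=111111:
query cow: checks bit0=1, bit1=1, bit3=1 (all 1) -> maybe => FALSE POSITIVE
query dog: checks bit0=1, bit1=1, bit4=1 (all 1) -> maybe => FALSE POSITIVE
query elk: checks bit0=1, bit1=1, bit2=1 (all 1) -> maybe => FALSE POSITIVE
query hen: checks bit3=1, bit4=1 (all 1) -> maybe => FALSE POSITIVE
False positives (alphabetical): cow dog elk hen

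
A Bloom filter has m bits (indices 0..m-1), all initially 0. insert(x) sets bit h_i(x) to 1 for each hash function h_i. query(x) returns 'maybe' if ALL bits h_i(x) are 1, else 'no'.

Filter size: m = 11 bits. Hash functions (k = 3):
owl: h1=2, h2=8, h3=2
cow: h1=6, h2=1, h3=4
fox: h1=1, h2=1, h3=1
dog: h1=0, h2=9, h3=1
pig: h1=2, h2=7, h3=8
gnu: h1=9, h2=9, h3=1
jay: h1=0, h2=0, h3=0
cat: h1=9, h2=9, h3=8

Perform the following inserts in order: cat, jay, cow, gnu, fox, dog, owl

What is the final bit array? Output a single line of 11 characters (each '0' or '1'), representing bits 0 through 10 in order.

Start: bits=00000000000
After insert 'cat': sets bits 8 9 -> bits=00000000110
After insert 'jay': sets bits 0 -> bits=10000000110
After insert 'cow': sets bits 1 4 6 -> bits=11001010110
After insert 'gnu': sets bits 1 9 -> bits=11001010110
After insert 'fox': sets bits 1 -> bits=11001010110
After insert 'dog': sets bits 0 1 9 -> bits=11001010110
After insert 'owl': sets bits 2 8 -> bits=11101010110

Answer: 11101010110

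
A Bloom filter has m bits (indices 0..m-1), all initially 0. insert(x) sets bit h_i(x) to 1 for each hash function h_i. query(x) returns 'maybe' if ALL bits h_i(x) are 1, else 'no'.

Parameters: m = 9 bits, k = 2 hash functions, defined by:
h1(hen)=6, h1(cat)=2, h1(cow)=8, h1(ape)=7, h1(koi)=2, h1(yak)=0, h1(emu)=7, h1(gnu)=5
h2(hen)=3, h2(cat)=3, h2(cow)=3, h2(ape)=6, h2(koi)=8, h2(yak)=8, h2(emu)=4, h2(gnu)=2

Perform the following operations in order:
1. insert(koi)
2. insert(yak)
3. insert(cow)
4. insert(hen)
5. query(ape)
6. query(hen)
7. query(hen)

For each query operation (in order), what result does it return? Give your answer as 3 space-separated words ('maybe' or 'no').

Start: bits=000000000
Op 1: insert koi -> sets bits 2 8 -> bits=001000001
Op 2: insert yak -> sets bits 0 8 -> bits=101000001
Op 3: insert cow -> sets bits 3 8 -> bits=101100001
Op 4: insert hen -> sets bits 3 6 -> bits=101100101
Op 5: query ape -> checks bit6=1, bit7=0 (has a 0) -> no
Op 6: query hen -> checks bit3=1, bit6=1 (all 1) -> maybe
Op 7: query hen -> checks bit3=1, bit6=1 (all 1) -> maybe
Query results in order: no maybe maybe

Answer: no maybe maybe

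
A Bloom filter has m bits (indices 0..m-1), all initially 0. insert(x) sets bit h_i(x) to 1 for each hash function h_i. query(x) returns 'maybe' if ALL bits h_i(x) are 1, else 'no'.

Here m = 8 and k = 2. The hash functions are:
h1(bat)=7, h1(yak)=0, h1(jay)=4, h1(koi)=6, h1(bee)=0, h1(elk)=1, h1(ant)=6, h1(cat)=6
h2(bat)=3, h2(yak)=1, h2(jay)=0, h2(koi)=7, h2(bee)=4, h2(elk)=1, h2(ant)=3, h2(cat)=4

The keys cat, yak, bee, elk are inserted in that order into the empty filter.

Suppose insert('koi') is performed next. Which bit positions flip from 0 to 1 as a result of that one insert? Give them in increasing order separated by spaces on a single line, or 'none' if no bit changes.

Start: bits=00000000
After insert 'cat': sets bits 4 6 -> bits=00001010
After insert 'yak': sets bits 0 1 -> bits=11001010
After insert 'bee': sets bits 0 4 -> bits=11001010
After insert 'elk': sets bits 1 -> bits=11001010
insert 'koi' would touch bits 6 7; currently bit6=1, bit7=0
Bits that are 0 among those (would change 0->1): 7

Answer: 7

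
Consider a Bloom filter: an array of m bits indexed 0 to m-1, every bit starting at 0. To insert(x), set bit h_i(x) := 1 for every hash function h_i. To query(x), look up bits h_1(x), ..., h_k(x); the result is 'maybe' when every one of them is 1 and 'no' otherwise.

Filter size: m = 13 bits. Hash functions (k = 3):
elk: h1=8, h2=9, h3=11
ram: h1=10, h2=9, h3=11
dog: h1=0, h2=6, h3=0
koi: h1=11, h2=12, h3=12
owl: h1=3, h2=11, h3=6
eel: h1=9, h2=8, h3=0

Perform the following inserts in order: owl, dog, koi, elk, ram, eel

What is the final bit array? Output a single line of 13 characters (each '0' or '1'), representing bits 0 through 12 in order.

Start: bits=0000000000000
After insert 'owl': sets bits 3 6 11 -> bits=0001001000010
After insert 'dog': sets bits 0 6 -> bits=1001001000010
After insert 'koi': sets bits 11 12 -> bits=1001001000011
After insert 'elk': sets bits 8 9 11 -> bits=1001001011011
After insert 'ram': sets bits 9 10 11 -> bits=1001001011111
After insert 'eel': sets bits 0 8 9 -> bits=1001001011111

Answer: 1001001011111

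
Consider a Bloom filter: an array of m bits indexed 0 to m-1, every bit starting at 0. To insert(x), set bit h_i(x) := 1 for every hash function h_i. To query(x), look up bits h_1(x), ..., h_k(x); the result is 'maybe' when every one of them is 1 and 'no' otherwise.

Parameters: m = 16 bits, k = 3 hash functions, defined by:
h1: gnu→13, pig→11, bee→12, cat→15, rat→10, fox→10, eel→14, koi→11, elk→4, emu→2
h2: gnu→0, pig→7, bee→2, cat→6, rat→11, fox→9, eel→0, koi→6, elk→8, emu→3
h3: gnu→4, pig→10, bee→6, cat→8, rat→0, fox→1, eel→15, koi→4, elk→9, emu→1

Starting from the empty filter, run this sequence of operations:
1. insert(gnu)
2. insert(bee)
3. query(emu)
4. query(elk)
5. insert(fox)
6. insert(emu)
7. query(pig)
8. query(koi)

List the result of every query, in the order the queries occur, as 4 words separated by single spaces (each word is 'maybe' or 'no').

Start: bits=0000000000000000
Op 1: insert gnu -> sets bits 0 4 13 -> bits=1000100000000100
Op 2: insert bee -> sets bits 2 6 12 -> bits=1010101000001100
Op 3: query emu -> checks bit1=0, bit2=1, bit3=0 (has a 0) -> no
Op 4: query elk -> checks bit4=1, bit8=0, bit9=0 (has a 0) -> no
Op 5: insert fox -> sets bits 1 9 10 -> bits=1110101001101100
Op 6: insert emu -> sets bits 1 2 3 -> bits=1111101001101100
Op 7: query pig -> checks bit7=0, bit10=1, bit11=0 (has a 0) -> no
Op 8: query koi -> checks bit4=1, bit6=1, bit11=0 (has a 0) -> no
Query results in order: no no no no

Answer: no no no no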